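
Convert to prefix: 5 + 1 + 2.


left-to-right (same/higher precedence on left): tree is (+ (+ 5 1) 2)
Prefix: + + 5 1 2


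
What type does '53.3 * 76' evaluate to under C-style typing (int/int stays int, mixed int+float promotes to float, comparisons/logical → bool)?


Operand types: float * int
Rule: mixed int/float promotes to float; int/int stays int
Result type: float


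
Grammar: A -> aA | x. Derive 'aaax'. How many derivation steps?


Derivation: A => aA => aaA => aaaA => aaax
Steps: 4


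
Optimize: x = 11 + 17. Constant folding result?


11 + 17 = 28 at compile time
Optimized: x = 28


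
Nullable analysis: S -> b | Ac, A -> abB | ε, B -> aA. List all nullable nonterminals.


A nonterminal is nullable iff some alternative derives ε (directly, or every symbol in it is nullable)
Nullable: {A}


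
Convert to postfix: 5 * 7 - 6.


Left to right (same or higher precedence on left)
Postfix: 5 7 * 6 -


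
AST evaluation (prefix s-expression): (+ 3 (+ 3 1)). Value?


Evaluate inner: (+ 3 1) = 4
Evaluate root: (+ 3 4) = 7
Result: 7


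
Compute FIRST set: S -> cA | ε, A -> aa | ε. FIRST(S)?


Per alternative of S: FIRST(cA) = {c}; FIRST(ε) = {ε}
FIRST(S) = {c, ε}


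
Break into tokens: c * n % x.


Scan left to right, longest-match per lexeme
Tokens: ID(c), OP(*), ID(n), OP(%), ID(x)


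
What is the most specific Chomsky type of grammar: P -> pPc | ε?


Single nonterminal LHS, but p^n c^n is not regular
Classification: Type 2 (Context-Free)


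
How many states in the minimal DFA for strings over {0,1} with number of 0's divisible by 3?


Track (count of 0) mod 3: states 0..2, accept at 0
Minimal DFA: 3 states


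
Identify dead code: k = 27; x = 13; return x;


k is assigned but never read
Dead: 'k = 27'


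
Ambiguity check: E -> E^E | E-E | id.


'id^id-id' has two parse trees (no precedence encoded between ^ and -)
Ambiguous


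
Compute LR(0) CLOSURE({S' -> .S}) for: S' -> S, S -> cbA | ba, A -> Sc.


Start: S' -> .S
For each item with dot before a nonterminal B, add B -> .γ for every B-production
Closure: [S' -> .S, S -> .cbA, S -> .ba]


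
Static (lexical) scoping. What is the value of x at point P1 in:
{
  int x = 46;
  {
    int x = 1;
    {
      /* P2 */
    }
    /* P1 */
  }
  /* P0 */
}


x declared in the same block as P1
x = 1


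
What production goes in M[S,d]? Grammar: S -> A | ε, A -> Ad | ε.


For [S, d]: 'd' ∈ FIRST(A)
Entry: S -> A


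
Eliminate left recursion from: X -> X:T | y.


Left-recursive alternatives: X:T; non-recursive: y
Introduce X': X -> yX', X' -> :TX' | ε


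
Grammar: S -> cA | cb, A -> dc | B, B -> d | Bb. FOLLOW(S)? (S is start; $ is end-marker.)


$ ∈ FOLLOW(S). For each A -> αBβ: add FIRST(β)\{ε} to FOLLOW(B); if β nullable, add FOLLOW(A).
FOLLOW(S) = {$}


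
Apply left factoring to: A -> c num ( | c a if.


Common prefix: 'c'
Factored: A -> c A', A' -> num ( | a if


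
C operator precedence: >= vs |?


'>=' is relational (level 7); '|' is bitwise OR (level 3)
Higher level binds tighter
'>=' has higher precedence than '|'


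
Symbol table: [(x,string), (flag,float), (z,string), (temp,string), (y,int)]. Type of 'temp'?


Lookup 'temp' → type string


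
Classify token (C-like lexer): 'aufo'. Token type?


Pattern: letter/underscore followed by alphanumerics, not a keyword
Type: IDENTIFIER


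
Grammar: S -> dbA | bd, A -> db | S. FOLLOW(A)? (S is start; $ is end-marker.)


$ ∈ FOLLOW(S). For each A -> αBβ: add FIRST(β)\{ε} to FOLLOW(B); if β nullable, add FOLLOW(A).
FOLLOW(A) = {$}


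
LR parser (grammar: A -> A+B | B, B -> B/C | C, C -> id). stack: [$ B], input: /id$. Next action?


shift '/' to continue B -> B/C
Action: shift


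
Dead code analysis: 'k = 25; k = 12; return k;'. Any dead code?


first assignment to k is overwritten before any read
Dead: 'k = 25'


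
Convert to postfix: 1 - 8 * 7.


* has higher precedence, evaluate 8*7 first
Postfix: 1 8 7 * -


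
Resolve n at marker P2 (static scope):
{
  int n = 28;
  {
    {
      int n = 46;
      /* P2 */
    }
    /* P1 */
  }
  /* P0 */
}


n declared in the same block as P2
n = 46


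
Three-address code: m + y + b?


Break into single-operator statements:
t1 = m + y
t2 = t1 + b


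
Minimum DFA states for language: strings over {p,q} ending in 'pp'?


Track the longest suffix of input matching a prefix of 'pp': 3 classes (prefixes of length 0..2)
Minimal DFA: 3 states


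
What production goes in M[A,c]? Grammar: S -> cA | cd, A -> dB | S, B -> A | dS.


For [A, c]: 'c' ∈ FIRST(S)
Entry: A -> S


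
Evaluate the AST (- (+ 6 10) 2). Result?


Evaluate inner: (+ 6 10) = 16
Evaluate root: (- 16 2) = 14
Result: 14


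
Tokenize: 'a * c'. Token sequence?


Scan left to right, longest-match per lexeme
Tokens: ID(a), OP(*), ID(c)


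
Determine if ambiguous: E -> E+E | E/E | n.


'n+n/n' has two parse trees (no precedence encoded between + and /)
Ambiguous


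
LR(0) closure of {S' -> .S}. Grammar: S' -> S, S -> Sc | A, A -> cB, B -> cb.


Start: S' -> .S
For each item with dot before a nonterminal B, add B -> .γ for every B-production
Closure: [S' -> .S, S -> .Sc, S -> .A, A -> .cB]


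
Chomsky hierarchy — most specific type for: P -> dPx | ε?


Single nonterminal LHS, but d^n x^n is not regular
Classification: Type 2 (Context-Free)


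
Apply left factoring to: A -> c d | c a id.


Common prefix: 'c'
Factored: A -> c A', A' -> d | a id


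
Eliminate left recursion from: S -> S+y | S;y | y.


Left-recursive alternatives: S+y, S;y; non-recursive: y
Introduce S': S -> yS', S' -> +yS' | ;yS' | ε


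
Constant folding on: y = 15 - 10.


15 - 10 = 5 at compile time
Optimized: y = 5


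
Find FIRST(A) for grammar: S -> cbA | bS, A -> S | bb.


Per alternative of A: FIRST(S) = {b, c}; FIRST(bb) = {b}
FIRST(A) = {b, c}


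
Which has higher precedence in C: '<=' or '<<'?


'<<' is shift (level 8); '<=' is relational (level 7)
Higher level binds tighter
'<<' has higher precedence than '<='


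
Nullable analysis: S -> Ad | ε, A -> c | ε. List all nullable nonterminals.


A nonterminal is nullable iff some alternative derives ε (directly, or every symbol in it is nullable)
Nullable: {A, S}


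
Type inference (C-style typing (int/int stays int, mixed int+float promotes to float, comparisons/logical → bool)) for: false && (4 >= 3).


Operand types: bool && bool
Rule: logical operators take bool operands and yield bool
Result type: bool


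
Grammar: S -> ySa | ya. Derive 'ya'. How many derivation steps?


Derivation: S => ya
Steps: 1


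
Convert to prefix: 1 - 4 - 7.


left-to-right (same/higher precedence on left): tree is (- (- 1 4) 7)
Prefix: - - 1 4 7


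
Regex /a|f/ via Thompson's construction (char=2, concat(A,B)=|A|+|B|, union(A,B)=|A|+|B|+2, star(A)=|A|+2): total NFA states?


Syntax tree has 2 char leaf(s), 1 union(s), 0 star(s)
chars contribute 2×2 = 4; each union adds +2; each star adds +2
Total: 4 + 2 + 0 = 6 states


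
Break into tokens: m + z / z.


Scan left to right, longest-match per lexeme
Tokens: ID(m), OP(+), ID(z), OP(/), ID(z)


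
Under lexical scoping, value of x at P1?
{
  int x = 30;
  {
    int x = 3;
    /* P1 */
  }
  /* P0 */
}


x declared in the same block as P1
x = 3


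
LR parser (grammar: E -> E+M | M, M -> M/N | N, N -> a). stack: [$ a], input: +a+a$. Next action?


'a' on top is the handle for N -> a
Action: reduce (N -> a)


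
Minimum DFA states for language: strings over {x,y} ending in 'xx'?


Track the longest suffix of input matching a prefix of 'xx': 3 classes (prefixes of length 0..2)
Minimal DFA: 3 states


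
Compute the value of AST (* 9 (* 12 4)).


Evaluate inner: (* 12 4) = 48
Evaluate root: (* 9 48) = 432
Result: 432


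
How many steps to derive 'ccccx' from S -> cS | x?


Derivation: S => cS => ccS => cccS => ccccS => ccccx
Steps: 5


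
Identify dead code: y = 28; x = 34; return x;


y is assigned but never read
Dead: 'y = 28'


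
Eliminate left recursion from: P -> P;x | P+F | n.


Left-recursive alternatives: P;x, P+F; non-recursive: n
Introduce P': P -> nP', P' -> ;xP' | +FP' | ε


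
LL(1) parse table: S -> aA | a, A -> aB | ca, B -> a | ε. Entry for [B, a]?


For [B, a]: 'a' ∈ FIRST(a)
Entry: B -> a


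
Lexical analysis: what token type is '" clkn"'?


Pattern: double-quoted sequence
Type: STRING_LITERAL


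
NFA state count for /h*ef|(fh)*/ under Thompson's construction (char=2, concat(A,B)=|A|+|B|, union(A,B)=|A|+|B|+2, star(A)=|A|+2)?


Syntax tree has 5 char leaf(s), 1 union(s), 2 star(s)
chars contribute 5×2 = 10; each union adds +2; each star adds +2
Total: 10 + 2 + 4 = 16 states


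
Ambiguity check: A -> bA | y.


right-linear, alternatives start with distinct terminals 'b' vs 'y': unique leftmost derivation
Unambiguous


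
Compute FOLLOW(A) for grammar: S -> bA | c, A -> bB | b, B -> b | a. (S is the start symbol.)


$ ∈ FOLLOW(S). For each A -> αBβ: add FIRST(β)\{ε} to FOLLOW(B); if β nullable, add FOLLOW(A).
FOLLOW(A) = {$}


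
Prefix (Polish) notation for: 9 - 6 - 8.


left-to-right (same/higher precedence on left): tree is (- (- 9 6) 8)
Prefix: - - 9 6 8


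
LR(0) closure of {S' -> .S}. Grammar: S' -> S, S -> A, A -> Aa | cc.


Start: S' -> .S
For each item with dot before a nonterminal B, add B -> .γ for every B-production
Closure: [S' -> .S, S -> .A, A -> .Aa, A -> .cc]


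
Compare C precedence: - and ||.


'-' is additive (level 9); '||' is logical OR (level 1)
Higher level binds tighter
'-' has higher precedence than '||'


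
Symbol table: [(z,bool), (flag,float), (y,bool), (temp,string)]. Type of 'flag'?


Lookup 'flag' → type float


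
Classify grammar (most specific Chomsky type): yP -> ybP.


LHS has context (more than one symbol) and |LHS| ≤ |RHS|
Classification: Type 1 (Context-Sensitive)


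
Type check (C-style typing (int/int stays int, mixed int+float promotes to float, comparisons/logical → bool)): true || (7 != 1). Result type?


Operand types: bool || bool
Rule: logical operators take bool operands and yield bool
Result type: bool


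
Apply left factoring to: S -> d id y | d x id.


Common prefix: 'd'
Factored: S -> d S', S' -> id y | x id


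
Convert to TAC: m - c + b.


Break into single-operator statements:
t1 = m - c
t2 = t1 + b


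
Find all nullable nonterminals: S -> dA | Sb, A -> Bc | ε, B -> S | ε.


A nonterminal is nullable iff some alternative derives ε (directly, or every symbol in it is nullable)
Nullable: {A, B}


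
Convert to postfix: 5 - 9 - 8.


Left to right (same or higher precedence on left)
Postfix: 5 9 - 8 -


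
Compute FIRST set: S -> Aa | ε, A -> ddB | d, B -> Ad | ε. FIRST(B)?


Per alternative of B: FIRST(Ad) = {d}; FIRST(ε) = {ε}
FIRST(B) = {d, ε}


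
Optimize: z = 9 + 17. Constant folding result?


9 + 17 = 26 at compile time
Optimized: z = 26


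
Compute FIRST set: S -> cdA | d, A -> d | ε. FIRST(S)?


Per alternative of S: FIRST(cdA) = {c}; FIRST(d) = {d}
FIRST(S) = {c, d}


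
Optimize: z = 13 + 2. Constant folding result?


13 + 2 = 15 at compile time
Optimized: z = 15


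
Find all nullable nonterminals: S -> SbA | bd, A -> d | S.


A nonterminal is nullable iff some alternative derives ε (directly, or every symbol in it is nullable)
Nullable: {}


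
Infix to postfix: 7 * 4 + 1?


Left to right (same or higher precedence on left)
Postfix: 7 4 * 1 +


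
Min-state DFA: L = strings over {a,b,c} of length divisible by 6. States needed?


Track length mod 6: states 0..5, accept at 0
Minimal DFA: 6 states


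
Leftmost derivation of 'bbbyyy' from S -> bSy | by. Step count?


Derivation: S => bSy => bbSyy => bbbyyy
Steps: 3


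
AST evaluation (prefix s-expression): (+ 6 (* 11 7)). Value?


Evaluate inner: (* 11 7) = 77
Evaluate root: (+ 6 77) = 83
Result: 83


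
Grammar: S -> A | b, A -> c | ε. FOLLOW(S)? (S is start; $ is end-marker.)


$ ∈ FOLLOW(S). For each A -> αBβ: add FIRST(β)\{ε} to FOLLOW(B); if β nullable, add FOLLOW(A).
FOLLOW(S) = {$}


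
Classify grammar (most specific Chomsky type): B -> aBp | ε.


Single nonterminal LHS, but a^n p^n is not regular
Classification: Type 2 (Context-Free)


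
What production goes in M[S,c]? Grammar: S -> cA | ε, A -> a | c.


For [S, c]: 'c' ∈ FIRST(cA)
Entry: S -> cA


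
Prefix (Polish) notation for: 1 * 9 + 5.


left-to-right (same/higher precedence on left): tree is (+ (* 1 9) 5)
Prefix: + * 1 9 5


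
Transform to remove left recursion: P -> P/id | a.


Left-recursive alternatives: P/id; non-recursive: a
Introduce P': P -> aP', P' -> /idP' | ε


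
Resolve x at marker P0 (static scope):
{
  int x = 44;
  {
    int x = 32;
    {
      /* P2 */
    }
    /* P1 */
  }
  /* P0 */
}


x declared in the same block as P0
x = 44


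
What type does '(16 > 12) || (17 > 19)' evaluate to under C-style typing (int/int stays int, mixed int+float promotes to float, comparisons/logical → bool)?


Operand types: bool || bool
Rule: logical operators take bool operands and yield bool
Result type: bool


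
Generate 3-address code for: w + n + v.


Break into single-operator statements:
t1 = w + n
t2 = t1 + v


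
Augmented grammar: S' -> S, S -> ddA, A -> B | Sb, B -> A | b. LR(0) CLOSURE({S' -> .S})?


Start: S' -> .S
For each item with dot before a nonterminal B, add B -> .γ for every B-production
Closure: [S' -> .S, S -> .ddA]


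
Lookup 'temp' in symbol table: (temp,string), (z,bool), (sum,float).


Lookup 'temp' → type string


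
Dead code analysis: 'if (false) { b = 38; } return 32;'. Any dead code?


condition is constant false, so the whole block is unreachable
Dead: 'if (false) { b = 38; }'


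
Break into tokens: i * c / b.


Scan left to right, longest-match per lexeme
Tokens: ID(i), OP(*), ID(c), OP(/), ID(b)


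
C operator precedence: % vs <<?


'%' is multiplicative (level 10); '<<' is shift (level 8)
Higher level binds tighter
'%' has higher precedence than '<<'


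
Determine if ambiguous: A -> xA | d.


right-linear, alternatives start with distinct terminals 'x' vs 'd': unique leftmost derivation
Unambiguous


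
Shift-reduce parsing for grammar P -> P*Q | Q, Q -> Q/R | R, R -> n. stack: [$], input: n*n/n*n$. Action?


no handle on stack; shift 'n'
Action: shift


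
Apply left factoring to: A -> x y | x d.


Common prefix: 'x'
Factored: A -> x A', A' -> y | d


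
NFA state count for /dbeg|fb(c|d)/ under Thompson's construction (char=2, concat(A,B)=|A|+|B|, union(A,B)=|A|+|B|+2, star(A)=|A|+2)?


Syntax tree has 8 char leaf(s), 2 union(s), 0 star(s)
chars contribute 8×2 = 16; each union adds +2; each star adds +2
Total: 16 + 4 + 0 = 20 states


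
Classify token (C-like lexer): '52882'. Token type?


Pattern: digits only
Type: INTEGER_LITERAL


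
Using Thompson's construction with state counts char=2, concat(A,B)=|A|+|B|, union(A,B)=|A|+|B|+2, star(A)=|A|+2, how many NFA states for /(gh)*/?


Syntax tree has 2 char leaf(s), 0 union(s), 1 star(s)
chars contribute 2×2 = 4; each union adds +2; each star adds +2
Total: 4 + 0 + 2 = 6 states


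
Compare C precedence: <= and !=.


'<=' is relational (level 7); '!=' is equality (level 6)
Higher level binds tighter
'<=' has higher precedence than '!='


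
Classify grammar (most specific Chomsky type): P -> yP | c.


Right-linear: every RHS is a terminal or a terminal followed by one nonterminal
Classification: Type 3 (Regular)


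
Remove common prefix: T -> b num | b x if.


Common prefix: 'b'
Factored: T -> b T', T' -> num | x if


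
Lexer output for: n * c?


Scan left to right, longest-match per lexeme
Tokens: ID(n), OP(*), ID(c)


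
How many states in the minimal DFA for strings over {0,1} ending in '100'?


Track the longest suffix of input matching a prefix of '100': 4 classes (prefixes of length 0..3)
Minimal DFA: 4 states


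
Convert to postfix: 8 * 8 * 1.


Left to right (same or higher precedence on left)
Postfix: 8 8 * 1 *


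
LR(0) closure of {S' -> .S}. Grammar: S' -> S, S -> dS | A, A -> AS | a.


Start: S' -> .S
For each item with dot before a nonterminal B, add B -> .γ for every B-production
Closure: [S' -> .S, S -> .dS, S -> .A, A -> .AS, A -> .a]


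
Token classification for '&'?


Pattern: operator symbol
Type: OPERATOR


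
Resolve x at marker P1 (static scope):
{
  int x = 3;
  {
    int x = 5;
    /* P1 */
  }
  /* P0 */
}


x declared in the same block as P1
x = 5


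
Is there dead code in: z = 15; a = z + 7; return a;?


z is read by a's definition; a is returned
No dead code


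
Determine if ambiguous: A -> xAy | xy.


balanced x^n…y^n: each string has a unique parse
Unambiguous


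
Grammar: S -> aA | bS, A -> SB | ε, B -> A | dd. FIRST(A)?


Per alternative of A: FIRST(SB) = {a, b}; FIRST(ε) = {ε}
FIRST(A) = {a, b, ε}


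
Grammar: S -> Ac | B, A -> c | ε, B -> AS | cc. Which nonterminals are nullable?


A nonterminal is nullable iff some alternative derives ε (directly, or every symbol in it is nullable)
Nullable: {A}


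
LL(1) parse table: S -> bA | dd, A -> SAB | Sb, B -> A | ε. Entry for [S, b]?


For [S, b]: 'b' ∈ FIRST(bA)
Entry: S -> bA


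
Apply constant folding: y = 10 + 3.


10 + 3 = 13 at compile time
Optimized: y = 13


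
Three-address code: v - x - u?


Break into single-operator statements:
t1 = v - x
t2 = t1 - u


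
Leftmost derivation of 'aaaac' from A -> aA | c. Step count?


Derivation: A => aA => aaA => aaaA => aaaaA => aaaac
Steps: 5


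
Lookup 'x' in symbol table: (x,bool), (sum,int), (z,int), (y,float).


Lookup 'x' → type bool


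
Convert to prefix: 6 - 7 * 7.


'*' binds tighter: tree is (- 6 (* 7 7))
Prefix: - 6 * 7 7


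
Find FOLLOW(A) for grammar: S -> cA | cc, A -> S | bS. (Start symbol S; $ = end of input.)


$ ∈ FOLLOW(S). For each A -> αBβ: add FIRST(β)\{ε} to FOLLOW(B); if β nullable, add FOLLOW(A).
FOLLOW(A) = {$}


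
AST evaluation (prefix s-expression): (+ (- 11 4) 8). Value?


Evaluate inner: (- 11 4) = 7
Evaluate root: (+ 7 8) = 15
Result: 15


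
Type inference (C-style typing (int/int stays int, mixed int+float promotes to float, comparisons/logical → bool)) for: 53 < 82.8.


Operand types: int < float
Rule: comparison yields bool
Result type: bool


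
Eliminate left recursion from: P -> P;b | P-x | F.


Left-recursive alternatives: P;b, P-x; non-recursive: F
Introduce P': P -> FP', P' -> ;bP' | -xP' | ε


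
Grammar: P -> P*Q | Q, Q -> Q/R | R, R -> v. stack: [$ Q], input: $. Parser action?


lookahead ∉ {/} so Q won't extend; reduce P -> Q
Action: reduce (P -> Q)


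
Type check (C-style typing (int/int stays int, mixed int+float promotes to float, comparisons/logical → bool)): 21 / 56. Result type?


Operand types: int / int
Rule: mixed int/float promotes to float; int/int stays int
Result type: int


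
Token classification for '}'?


Pattern: delimiter/punctuation
Type: PUNCTUATION


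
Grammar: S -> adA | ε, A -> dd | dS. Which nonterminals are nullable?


A nonterminal is nullable iff some alternative derives ε (directly, or every symbol in it is nullable)
Nullable: {S}


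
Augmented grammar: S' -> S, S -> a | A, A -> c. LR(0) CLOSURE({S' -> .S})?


Start: S' -> .S
For each item with dot before a nonterminal B, add B -> .γ for every B-production
Closure: [S' -> .S, S -> .a, S -> .A, A -> .c]


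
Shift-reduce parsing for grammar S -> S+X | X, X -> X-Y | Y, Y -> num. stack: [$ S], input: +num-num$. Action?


shift '+' to continue S -> S+X
Action: shift


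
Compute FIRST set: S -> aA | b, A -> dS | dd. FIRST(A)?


Per alternative of A: FIRST(dS) = {d}; FIRST(dd) = {d}
FIRST(A) = {d}


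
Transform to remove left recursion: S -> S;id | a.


Left-recursive alternatives: S;id; non-recursive: a
Introduce S': S -> aS', S' -> ;idS' | ε


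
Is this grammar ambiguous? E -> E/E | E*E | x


'x/x*x' has two parse trees (no precedence encoded between / and *)
Ambiguous


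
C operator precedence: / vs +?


'/' is multiplicative (level 10); '+' is additive (level 9)
Higher level binds tighter
'/' has higher precedence than '+'


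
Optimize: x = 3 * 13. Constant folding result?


3 * 13 = 39 at compile time
Optimized: x = 39


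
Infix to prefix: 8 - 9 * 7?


'*' binds tighter: tree is (- 8 (* 9 7))
Prefix: - 8 * 9 7


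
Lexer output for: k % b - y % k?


Scan left to right, longest-match per lexeme
Tokens: ID(k), OP(%), ID(b), OP(-), ID(y), OP(%), ID(k)


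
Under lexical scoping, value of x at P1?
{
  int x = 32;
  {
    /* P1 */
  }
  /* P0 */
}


P1's block does not declare x; resolves to the enclosing declaration at depth 0
x = 32


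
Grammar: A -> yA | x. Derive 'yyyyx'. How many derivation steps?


Derivation: A => yA => yyA => yyyA => yyyyA => yyyyx
Steps: 5


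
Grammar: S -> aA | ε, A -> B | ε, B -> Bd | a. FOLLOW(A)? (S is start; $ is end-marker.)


$ ∈ FOLLOW(S). For each A -> αBβ: add FIRST(β)\{ε} to FOLLOW(B); if β nullable, add FOLLOW(A).
FOLLOW(A) = {$}


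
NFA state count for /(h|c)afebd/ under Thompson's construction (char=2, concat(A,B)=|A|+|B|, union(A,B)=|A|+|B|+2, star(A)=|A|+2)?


Syntax tree has 7 char leaf(s), 1 union(s), 0 star(s)
chars contribute 7×2 = 14; each union adds +2; each star adds +2
Total: 14 + 2 + 0 = 16 states


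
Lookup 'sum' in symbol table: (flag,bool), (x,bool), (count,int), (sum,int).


Lookup 'sum' → type int


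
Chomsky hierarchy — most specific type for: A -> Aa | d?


Left-linear: every RHS is a terminal or one nonterminal followed by a terminal
Classification: Type 3 (Regular)


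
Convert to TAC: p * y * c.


Break into single-operator statements:
t1 = p * y
t2 = t1 * c


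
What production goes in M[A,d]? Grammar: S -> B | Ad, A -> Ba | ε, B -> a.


For [A, d]: ε is nullable and 'd' ∈ FOLLOW(A)
Entry: A -> ε


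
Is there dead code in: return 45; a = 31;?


statement follows a return and is unreachable
Dead: 'a = 31'


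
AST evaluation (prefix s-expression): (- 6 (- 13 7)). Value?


Evaluate inner: (- 13 7) = 6
Evaluate root: (- 6 6) = 0
Result: 0


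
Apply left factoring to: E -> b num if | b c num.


Common prefix: 'b'
Factored: E -> b E', E' -> num if | c num


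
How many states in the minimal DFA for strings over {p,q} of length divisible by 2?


Track length mod 2: states 0..1, accept at 0
Minimal DFA: 2 states


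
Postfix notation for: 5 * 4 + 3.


Left to right (same or higher precedence on left)
Postfix: 5 4 * 3 +


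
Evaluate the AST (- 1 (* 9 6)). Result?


Evaluate inner: (* 9 6) = 54
Evaluate root: (- 1 54) = -53
Result: -53


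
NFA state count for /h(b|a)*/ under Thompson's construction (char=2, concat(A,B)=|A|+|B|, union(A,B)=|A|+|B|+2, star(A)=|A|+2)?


Syntax tree has 3 char leaf(s), 1 union(s), 1 star(s)
chars contribute 3×2 = 6; each union adds +2; each star adds +2
Total: 6 + 2 + 2 = 10 states


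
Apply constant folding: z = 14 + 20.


14 + 20 = 34 at compile time
Optimized: z = 34


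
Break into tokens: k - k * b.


Scan left to right, longest-match per lexeme
Tokens: ID(k), OP(-), ID(k), OP(*), ID(b)


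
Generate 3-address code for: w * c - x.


Break into single-operator statements:
t1 = w * c
t2 = t1 - x


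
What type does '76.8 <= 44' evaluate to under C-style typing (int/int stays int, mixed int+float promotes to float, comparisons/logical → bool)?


Operand types: float <= int
Rule: comparison yields bool
Result type: bool


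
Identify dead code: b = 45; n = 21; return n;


b is assigned but never read
Dead: 'b = 45'


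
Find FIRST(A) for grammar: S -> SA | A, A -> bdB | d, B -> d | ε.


Per alternative of A: FIRST(bdB) = {b}; FIRST(d) = {d}
FIRST(A) = {b, d}


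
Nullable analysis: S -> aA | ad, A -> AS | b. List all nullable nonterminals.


A nonterminal is nullable iff some alternative derives ε (directly, or every symbol in it is nullable)
Nullable: {}


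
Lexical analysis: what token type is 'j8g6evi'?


Pattern: letter/underscore followed by alphanumerics, not a keyword
Type: IDENTIFIER


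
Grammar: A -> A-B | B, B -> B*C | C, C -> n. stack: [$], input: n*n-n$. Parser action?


no handle on stack; shift 'n'
Action: shift


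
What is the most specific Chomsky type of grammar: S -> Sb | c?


Left-linear: every RHS is a terminal or one nonterminal followed by a terminal
Classification: Type 3 (Regular)


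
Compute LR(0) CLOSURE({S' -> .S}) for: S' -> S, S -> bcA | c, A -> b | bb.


Start: S' -> .S
For each item with dot before a nonterminal B, add B -> .γ for every B-production
Closure: [S' -> .S, S -> .bcA, S -> .c]


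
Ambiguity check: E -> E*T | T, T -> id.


precedence layered via separate nonterminal T: deterministic
Unambiguous


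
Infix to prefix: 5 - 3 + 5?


left-to-right (same/higher precedence on left): tree is (+ (- 5 3) 5)
Prefix: + - 5 3 5


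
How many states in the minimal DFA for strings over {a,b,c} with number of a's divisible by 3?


Track (count of a) mod 3: states 0..2, accept at 0
Minimal DFA: 3 states


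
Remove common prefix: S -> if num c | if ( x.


Common prefix: 'if'
Factored: S -> if S', S' -> num c | ( x


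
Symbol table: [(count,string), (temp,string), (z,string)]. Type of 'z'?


Lookup 'z' → type string


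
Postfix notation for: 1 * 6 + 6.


Left to right (same or higher precedence on left)
Postfix: 1 6 * 6 +


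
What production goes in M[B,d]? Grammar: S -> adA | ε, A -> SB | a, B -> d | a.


For [B, d]: 'd' ∈ FIRST(d)
Entry: B -> d


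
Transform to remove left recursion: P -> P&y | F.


Left-recursive alternatives: P&y; non-recursive: F
Introduce P': P -> FP', P' -> &yP' | ε


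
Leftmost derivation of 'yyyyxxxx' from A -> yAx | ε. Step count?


Derivation: A => yAx => yyAxx => yyyAxxx => yyyyAxxxx => yyyyxxxx
Steps: 5


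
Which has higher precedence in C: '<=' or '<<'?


'<<' is shift (level 8); '<=' is relational (level 7)
Higher level binds tighter
'<<' has higher precedence than '<='


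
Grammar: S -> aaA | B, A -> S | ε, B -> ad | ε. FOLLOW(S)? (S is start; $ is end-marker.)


$ ∈ FOLLOW(S). For each A -> αBβ: add FIRST(β)\{ε} to FOLLOW(B); if β nullable, add FOLLOW(A).
FOLLOW(S) = {$}


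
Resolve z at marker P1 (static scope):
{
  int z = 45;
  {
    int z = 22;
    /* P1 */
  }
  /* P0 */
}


z declared in the same block as P1
z = 22


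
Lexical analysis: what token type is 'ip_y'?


Pattern: letter/underscore followed by alphanumerics, not a keyword
Type: IDENTIFIER


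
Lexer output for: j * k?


Scan left to right, longest-match per lexeme
Tokens: ID(j), OP(*), ID(k)


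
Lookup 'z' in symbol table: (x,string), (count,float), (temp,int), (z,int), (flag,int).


Lookup 'z' → type int


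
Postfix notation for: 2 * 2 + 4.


Left to right (same or higher precedence on left)
Postfix: 2 2 * 4 +


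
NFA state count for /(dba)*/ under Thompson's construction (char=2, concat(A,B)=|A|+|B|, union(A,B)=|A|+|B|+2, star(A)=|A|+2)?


Syntax tree has 3 char leaf(s), 0 union(s), 1 star(s)
chars contribute 3×2 = 6; each union adds +2; each star adds +2
Total: 6 + 0 + 2 = 8 states


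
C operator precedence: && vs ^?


'^' is bitwise XOR (level 4); '&&' is logical AND (level 2)
Higher level binds tighter
'^' has higher precedence than '&&'


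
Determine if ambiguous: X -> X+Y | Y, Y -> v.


precedence layered via separate nonterminal Y: deterministic
Unambiguous


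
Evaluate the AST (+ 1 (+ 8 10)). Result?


Evaluate inner: (+ 8 10) = 18
Evaluate root: (+ 1 18) = 19
Result: 19


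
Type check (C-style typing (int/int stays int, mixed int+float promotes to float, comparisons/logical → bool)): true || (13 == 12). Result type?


Operand types: bool || bool
Rule: logical operators take bool operands and yield bool
Result type: bool


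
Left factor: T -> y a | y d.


Common prefix: 'y'
Factored: T -> y T', T' -> a | d


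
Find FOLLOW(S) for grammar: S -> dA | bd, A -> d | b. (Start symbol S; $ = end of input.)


$ ∈ FOLLOW(S). For each A -> αBβ: add FIRST(β)\{ε} to FOLLOW(B); if β nullable, add FOLLOW(A).
FOLLOW(S) = {$}


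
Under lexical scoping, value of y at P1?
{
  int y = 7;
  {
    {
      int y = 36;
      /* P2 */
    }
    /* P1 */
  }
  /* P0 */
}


P1's block does not declare y; resolves to the enclosing declaration at depth 0
y = 7


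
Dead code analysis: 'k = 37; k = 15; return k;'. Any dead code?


first assignment to k is overwritten before any read
Dead: 'k = 37'


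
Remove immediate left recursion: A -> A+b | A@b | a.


Left-recursive alternatives: A+b, A@b; non-recursive: a
Introduce A': A -> aA', A' -> +bA' | @bA' | ε


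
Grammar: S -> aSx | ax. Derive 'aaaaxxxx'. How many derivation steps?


Derivation: S => aSx => aaSxx => aaaSxxx => aaaaxxxx
Steps: 4


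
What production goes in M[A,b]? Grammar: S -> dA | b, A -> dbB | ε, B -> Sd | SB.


For [A, b]: ε is nullable and 'b' ∈ FOLLOW(A)
Entry: A -> ε


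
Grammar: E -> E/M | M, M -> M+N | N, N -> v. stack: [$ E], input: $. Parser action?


start symbol E on stack, input exhausted
Action: accept


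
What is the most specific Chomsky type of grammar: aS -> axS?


LHS has context (more than one symbol) and |LHS| ≤ |RHS|
Classification: Type 1 (Context-Sensitive)


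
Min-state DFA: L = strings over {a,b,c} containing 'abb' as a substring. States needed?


KMP-style automaton: 3 progress states + 1 absorbing accept = 4
Minimal DFA: 4 states


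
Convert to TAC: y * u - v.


Break into single-operator statements:
t1 = y * u
t2 = t1 - v


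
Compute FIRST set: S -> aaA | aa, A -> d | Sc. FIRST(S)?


Per alternative of S: FIRST(aaA) = {a}; FIRST(aa) = {a}
FIRST(S) = {a}


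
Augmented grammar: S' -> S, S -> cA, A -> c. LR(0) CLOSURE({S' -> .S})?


Start: S' -> .S
For each item with dot before a nonterminal B, add B -> .γ for every B-production
Closure: [S' -> .S, S -> .cA]


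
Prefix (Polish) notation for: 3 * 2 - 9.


left-to-right (same/higher precedence on left): tree is (- (* 3 2) 9)
Prefix: - * 3 2 9


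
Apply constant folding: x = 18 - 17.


18 - 17 = 1 at compile time
Optimized: x = 1


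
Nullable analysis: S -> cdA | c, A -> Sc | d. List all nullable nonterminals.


A nonterminal is nullable iff some alternative derives ε (directly, or every symbol in it is nullable)
Nullable: {}


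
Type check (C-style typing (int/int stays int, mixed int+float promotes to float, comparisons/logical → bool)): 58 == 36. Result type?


Operand types: int == int
Rule: comparison yields bool
Result type: bool


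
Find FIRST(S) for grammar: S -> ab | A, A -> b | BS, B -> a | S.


Per alternative of S: FIRST(ab) = {a}; FIRST(A) = {a, b}
FIRST(S) = {a, b}


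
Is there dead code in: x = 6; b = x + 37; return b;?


x is read by b's definition; b is returned
No dead code


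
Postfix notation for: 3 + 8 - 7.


Left to right (same or higher precedence on left)
Postfix: 3 8 + 7 -


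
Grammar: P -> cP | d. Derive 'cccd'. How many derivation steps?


Derivation: P => cP => ccP => cccP => cccd
Steps: 4


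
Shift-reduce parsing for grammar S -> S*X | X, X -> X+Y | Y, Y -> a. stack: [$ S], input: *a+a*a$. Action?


shift '*' to continue S -> S*X
Action: shift


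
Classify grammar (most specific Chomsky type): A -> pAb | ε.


Single nonterminal LHS, but p^n b^n is not regular
Classification: Type 2 (Context-Free)


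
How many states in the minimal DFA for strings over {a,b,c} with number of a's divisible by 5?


Track (count of a) mod 5: states 0..4, accept at 0
Minimal DFA: 5 states


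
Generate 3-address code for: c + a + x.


Break into single-operator statements:
t1 = c + a
t2 = t1 + x


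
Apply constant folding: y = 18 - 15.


18 - 15 = 3 at compile time
Optimized: y = 3


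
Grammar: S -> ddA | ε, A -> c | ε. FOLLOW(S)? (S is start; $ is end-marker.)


$ ∈ FOLLOW(S). For each A -> αBβ: add FIRST(β)\{ε} to FOLLOW(B); if β nullable, add FOLLOW(A).
FOLLOW(S) = {$}


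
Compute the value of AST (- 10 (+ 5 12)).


Evaluate inner: (+ 5 12) = 17
Evaluate root: (- 10 17) = -7
Result: -7


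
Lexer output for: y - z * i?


Scan left to right, longest-match per lexeme
Tokens: ID(y), OP(-), ID(z), OP(*), ID(i)


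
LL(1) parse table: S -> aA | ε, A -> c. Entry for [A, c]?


For [A, c]: 'c' ∈ FIRST(c)
Entry: A -> c


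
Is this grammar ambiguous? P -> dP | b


right-linear, alternatives start with distinct terminals 'd' vs 'b': unique leftmost derivation
Unambiguous


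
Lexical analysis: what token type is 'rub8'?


Pattern: letter/underscore followed by alphanumerics, not a keyword
Type: IDENTIFIER


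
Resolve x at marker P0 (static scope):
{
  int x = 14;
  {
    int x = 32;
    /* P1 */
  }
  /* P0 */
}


x declared in the same block as P0
x = 14


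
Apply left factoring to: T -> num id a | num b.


Common prefix: 'num'
Factored: T -> num T', T' -> id a | b


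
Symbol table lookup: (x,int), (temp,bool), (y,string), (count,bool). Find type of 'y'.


Lookup 'y' → type string


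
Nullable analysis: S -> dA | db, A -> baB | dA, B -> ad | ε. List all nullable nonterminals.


A nonterminal is nullable iff some alternative derives ε (directly, or every symbol in it is nullable)
Nullable: {B}


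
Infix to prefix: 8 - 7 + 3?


left-to-right (same/higher precedence on left): tree is (+ (- 8 7) 3)
Prefix: + - 8 7 3


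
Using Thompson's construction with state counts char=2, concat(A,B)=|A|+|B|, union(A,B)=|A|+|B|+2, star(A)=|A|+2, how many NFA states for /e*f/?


Syntax tree has 2 char leaf(s), 0 union(s), 1 star(s)
chars contribute 2×2 = 4; each union adds +2; each star adds +2
Total: 4 + 0 + 2 = 6 states


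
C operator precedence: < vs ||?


'<' is relational (level 7); '||' is logical OR (level 1)
Higher level binds tighter
'<' has higher precedence than '||'


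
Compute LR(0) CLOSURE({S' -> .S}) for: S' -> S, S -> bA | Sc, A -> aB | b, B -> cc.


Start: S' -> .S
For each item with dot before a nonterminal B, add B -> .γ for every B-production
Closure: [S' -> .S, S -> .bA, S -> .Sc]


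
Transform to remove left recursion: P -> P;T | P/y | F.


Left-recursive alternatives: P;T, P/y; non-recursive: F
Introduce P': P -> FP', P' -> ;TP' | /yP' | ε


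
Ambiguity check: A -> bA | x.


right-linear, alternatives start with distinct terminals 'b' vs 'x': unique leftmost derivation
Unambiguous


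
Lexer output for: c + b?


Scan left to right, longest-match per lexeme
Tokens: ID(c), OP(+), ID(b)


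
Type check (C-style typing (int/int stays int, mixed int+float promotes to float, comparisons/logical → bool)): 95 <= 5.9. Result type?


Operand types: int <= float
Rule: comparison yields bool
Result type: bool


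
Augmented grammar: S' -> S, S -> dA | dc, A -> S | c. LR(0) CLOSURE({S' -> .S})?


Start: S' -> .S
For each item with dot before a nonterminal B, add B -> .γ for every B-production
Closure: [S' -> .S, S -> .dA, S -> .dc]


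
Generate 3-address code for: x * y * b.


Break into single-operator statements:
t1 = x * y
t2 = t1 * b


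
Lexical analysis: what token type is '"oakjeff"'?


Pattern: double-quoted sequence
Type: STRING_LITERAL


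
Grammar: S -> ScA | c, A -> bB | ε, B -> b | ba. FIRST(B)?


Per alternative of B: FIRST(b) = {b}; FIRST(ba) = {b}
FIRST(B) = {b}


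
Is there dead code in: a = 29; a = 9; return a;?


first assignment to a is overwritten before any read
Dead: 'a = 29'


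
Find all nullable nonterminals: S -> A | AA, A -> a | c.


A nonterminal is nullable iff some alternative derives ε (directly, or every symbol in it is nullable)
Nullable: {}


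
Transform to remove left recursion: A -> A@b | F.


Left-recursive alternatives: A@b; non-recursive: F
Introduce A': A -> FA', A' -> @bA' | ε


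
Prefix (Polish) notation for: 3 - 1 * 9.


'*' binds tighter: tree is (- 3 (* 1 9))
Prefix: - 3 * 1 9


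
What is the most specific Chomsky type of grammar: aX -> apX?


LHS has context (more than one symbol) and |LHS| ≤ |RHS|
Classification: Type 1 (Context-Sensitive)


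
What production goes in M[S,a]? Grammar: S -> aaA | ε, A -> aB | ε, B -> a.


For [S, a]: 'a' ∈ FIRST(aaA)
Entry: S -> aaA


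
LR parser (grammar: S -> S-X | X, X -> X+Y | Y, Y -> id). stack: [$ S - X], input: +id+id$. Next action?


'+' can extend X; shift to build X -> X+Y
Action: shift


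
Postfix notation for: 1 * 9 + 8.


Left to right (same or higher precedence on left)
Postfix: 1 9 * 8 +


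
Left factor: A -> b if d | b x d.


Common prefix: 'b'
Factored: A -> b A', A' -> if d | x d


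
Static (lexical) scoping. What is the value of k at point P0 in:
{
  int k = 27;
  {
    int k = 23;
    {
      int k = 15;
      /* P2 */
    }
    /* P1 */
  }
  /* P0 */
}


k declared in the same block as P0
k = 27


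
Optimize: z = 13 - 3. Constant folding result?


13 - 3 = 10 at compile time
Optimized: z = 10


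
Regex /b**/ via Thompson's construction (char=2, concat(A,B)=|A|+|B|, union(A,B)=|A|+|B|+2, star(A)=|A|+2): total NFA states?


Syntax tree has 1 char leaf(s), 0 union(s), 2 star(s)
chars contribute 1×2 = 2; each union adds +2; each star adds +2
Total: 2 + 0 + 4 = 6 states


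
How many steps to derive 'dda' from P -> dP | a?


Derivation: P => dP => ddP => dda
Steps: 3


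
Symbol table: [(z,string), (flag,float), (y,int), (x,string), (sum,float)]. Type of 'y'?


Lookup 'y' → type int


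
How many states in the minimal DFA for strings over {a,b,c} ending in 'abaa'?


Track the longest suffix of input matching a prefix of 'abaa': 5 classes (prefixes of length 0..4)
Minimal DFA: 5 states


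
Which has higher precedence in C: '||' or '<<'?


'<<' is shift (level 8); '||' is logical OR (level 1)
Higher level binds tighter
'<<' has higher precedence than '||'


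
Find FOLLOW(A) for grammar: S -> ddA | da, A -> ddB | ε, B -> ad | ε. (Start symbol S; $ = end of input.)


$ ∈ FOLLOW(S). For each A -> αBβ: add FIRST(β)\{ε} to FOLLOW(B); if β nullable, add FOLLOW(A).
FOLLOW(A) = {$}


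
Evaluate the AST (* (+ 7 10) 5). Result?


Evaluate inner: (+ 7 10) = 17
Evaluate root: (* 17 5) = 85
Result: 85


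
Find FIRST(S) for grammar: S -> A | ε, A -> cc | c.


Per alternative of S: FIRST(A) = {c}; FIRST(ε) = {ε}
FIRST(S) = {c, ε}


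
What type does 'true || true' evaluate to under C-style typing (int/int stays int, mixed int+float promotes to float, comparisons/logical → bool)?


Operand types: bool || bool
Rule: logical operators take bool operands and yield bool
Result type: bool
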